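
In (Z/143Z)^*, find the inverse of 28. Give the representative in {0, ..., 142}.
Apply the extended Euclidean algorithm to (143, 28), tracking rows (r, s, t) with s·143 + t·28 = r. Each division r_prev = q·r_cur + r_new produces the new row as (previous row) − q·(current row):
  row A: (143, 1, 0)   [1·143 + 0·28 = 143]
  row B: (28, 0, 1)   [0·143 + 1·28 = 28]
  143 = 5·28 + 3   → row C = row A − 5·row B = (3, 1, −5)   [check: 1·143 − 5·28 = 3]
  28 = 9·3 + 1   → row D = row B − 9·row C = (1, −9, 46)   [check: −9·143 + 46·28 = 1]
  3 = 3·1 + 0   → remainder 0, stop. gcd = 1 (last nonzero row D).
The gcd is 1, so 28 is invertible mod 143. The last nonzero row gives −9·143 + 46·28 = 1, so t = 46. So 28^(−1) ≡ 46 (mod 143). Verify: 28 · 46 = 1288 ≡ 1 (mod 143). ✓

Final answer: 28^(−1) ≡ 46 (mod 143)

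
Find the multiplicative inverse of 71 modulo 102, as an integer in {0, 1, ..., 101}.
Apply the extended Euclidean algorithm to (102, 71), tracking rows (r, s, t) with s·102 + t·71 = r. Each division r_prev = q·r_cur + r_new produces the new row as (previous row) − q·(current row):
  row A: (102, 1, 0)   [1·102 + 0·71 = 102]
  row B: (71, 0, 1)   [0·102 + 1·71 = 71]
  102 = 1·71 + 31   → row C = row A − 1·row B = (31, 1, −1)   [check: 1·102 − 1·71 = 31]
  71 = 2·31 + 9   → row D = row B − 2·row C = (9, −2, 3)   [check: −2·102 + 3·71 = 9]
  31 = 3·9 + 4   → row E = row C − 3·row D = (4, 7, −10)   [check: 7·102 − 10·71 = 4]
  9 = 2·4 + 1   → row F = row D − 2·row E = (1, −16, 23)   [check: −16·102 + 23·71 = 1]
  4 = 4·1 + 0   → remainder 0, stop. gcd = 1 (last nonzero row F).
The gcd is 1, so 71 is invertible mod 102. The last nonzero row gives −16·102 + 23·71 = 1, so t = 23. So 71^(−1) ≡ 23 (mod 102). Verify: 71 · 23 = 1633 ≡ 1 (mod 102). ✓

Final answer: 71^(−1) ≡ 23 (mod 102)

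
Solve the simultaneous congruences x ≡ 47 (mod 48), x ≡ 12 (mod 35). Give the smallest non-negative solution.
The moduli 48, 35 are pairwise coprime, so by the CRT there is a unique solution mod 48·35 = 1680.
Solve by successive substitution. Start with x ≡ 47 (mod 48).
  Combine with x ≡ 12 (mod 35): write x = 47 + 48·t and require 47 + 48·t ≡ 12 (mod 35), i.e. 48·t ≡ 12 − 47 ≡ 0 (mod 35). Since 48^(−1) ≡ 27 (mod 35) (48 ≡ 13 (mod 35)), t ≡ 27·0 ≡ 0 (mod 35). So x ≡ 47 + 48·0 = 47 (mod 1680).
Unique solution in [0, 1680): x = 47.

Final answer: x ≡ 47 (mod 1680); the representative in [0, 1680) is 47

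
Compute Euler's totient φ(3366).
φ(3366) = 960

φ is multiplicative, with φ(p^e) = p^e − p^(e−1). Factorise 3366 = 2 · 3^2 · 11 · 17. Then
  φ(3366) = (2 − 1) · (3^2 − 3^1) · (11 − 1) · (17 − 1) = 1 · 6 · 10 · 16 = 960.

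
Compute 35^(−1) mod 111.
35^(−1) ≡ 92 (mod 111)

Apply the extended Euclidean algorithm to (111, 35), tracking rows (r, s, t) with s·111 + t·35 = r. Each division r_prev = q·r_cur + r_new produces the new row as (previous row) − q·(current row):
  row A: (111, 1, 0)   [1·111 + 0·35 = 111]
  row B: (35, 0, 1)   [0·111 + 1·35 = 35]
  111 = 3·35 + 6   → row C = row A − 3·row B = (6, 1, −3)   [check: 1·111 − 3·35 = 6]
  35 = 5·6 + 5   → row D = row B − 5·row C = (5, −5, 16)   [check: −5·111 + 16·35 = 5]
  6 = 1·5 + 1   → row E = row C − 1·row D = (1, 6, −19)   [check: 6·111 − 19·35 = 1]
  5 = 5·1 + 0   → remainder 0, stop. gcd = 1 (last nonzero row E).
The gcd is 1, so 35 is invertible mod 111. The last nonzero row gives 6·111 − 19·35 = 1, so t = −19. So 35^(−1) ≡ −19 ≡ 92 (mod 111). Verify: 35 · 92 = 3220 ≡ 1 (mod 111). ✓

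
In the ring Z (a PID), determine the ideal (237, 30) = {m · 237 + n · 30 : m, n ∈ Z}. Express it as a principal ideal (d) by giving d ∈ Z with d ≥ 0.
(237, 30) = (3); d = 3

In the PID Z, (a, b) is generated by gcd(a, b). Compute gcd(237, 30) with the extended Euclidean algorithm, tracking rows (r, s, t) with s·237 + t·30 = r:
  row A: (237, 1, 0)   [1·237 + 0·30 = 237]
  row B: (30, 0, 1)   [0·237 + 1·30 = 30]
  237 = 7·30 + 27   → row C = row A − 7·row B = (27, 1, −7)   [check: 1·237 − 7·30 = 27]
  30 = 1·27 + 3   → row D = row B − 1·row C = (3, −1, 8)   [check: −1·237 + 8·30 = 3]
  27 = 9·3 + 0   → remainder 0, stop. gcd = 3 (last nonzero row D).
So gcd(237, 30) = 3, with Bézout identity −1·237 + 8·30 = 3. Containment (⊇): the Bézout identity exhibits 3 as an element of (237, 30), giving (3) ⊆ (237, 30). Containment (⊆): since 3 | 237 and 3 | 30 (237 = 3·79, 30 = 3·10), every Z-linear combination of 237 and 30 is divisible by 3, so (237, 30) ⊆ (3). Therefore (237, 30) = (3), d = 3.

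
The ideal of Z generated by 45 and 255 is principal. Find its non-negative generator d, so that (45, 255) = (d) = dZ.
In the PID Z, (a, b) is generated by gcd(a, b). Compute gcd(255, 45) with the extended Euclidean algorithm, tracking rows (r, s, t) with s·255 + t·45 = r:
  row A: (255, 1, 0)   [1·255 + 0·45 = 255]
  row B: (45, 0, 1)   [0·255 + 1·45 = 45]
  255 = 5·45 + 30   → row C = row A − 5·row B = (30, 1, −5)   [check: 1·255 − 5·45 = 30]
  45 = 1·30 + 15   → row D = row B − 1·row C = (15, −1, 6)   [check: −1·255 + 6·45 = 15]
  30 = 2·15 + 0   → remainder 0, stop. gcd = 15 (last nonzero row D).
So gcd(45, 255) = 15, with Bézout identity −1·255 + 6·45 = 15. Containment (⊇): the Bézout identity exhibits 15 as an element of (45, 255), giving (15) ⊆ (45, 255). Containment (⊆): since 15 | 45 and 15 | 255 (45 = 15·3, 255 = 15·17), every Z-linear combination of 45 and 255 is divisible by 15, so (45, 255) ⊆ (15). Therefore (45, 255) = (15), d = 15.

Final answer: (45, 255) = (15); d = 15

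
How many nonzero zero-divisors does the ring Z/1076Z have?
Z/1076Z has 539 nonzero zero-divisors

In Z/1076Z each nonzero element is either a unit (gcd with 1076 is 1) or a zero-divisor (gcd > 1). The number of units is φ(1076): factorise 1076 = 2^2 · 269, so φ(1076) = (2^2 − 2^1) · (269 − 1) = 2 · 268 = 536. The nonzero elements number 1076 − 1 = 1075. Hence the nonzero zero-divisors number 1075 − 536 = 539.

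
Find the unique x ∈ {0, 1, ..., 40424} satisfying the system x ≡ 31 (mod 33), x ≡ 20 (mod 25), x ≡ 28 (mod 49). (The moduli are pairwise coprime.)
The moduli 33, 25, 49 are pairwise coprime, so by the CRT there is a unique solution mod 33·25·49 = 40425.
Solve by successive substitution. Start with x ≡ 31 (mod 33).
  Combine with x ≡ 20 (mod 25): write x = 31 + 33·t and require 31 + 33·t ≡ 20 (mod 25), i.e. 33·t ≡ 20 − 31 ≡ 14 (mod 25). Since 33^(−1) ≡ 22 (mod 25) (33 ≡ 8 (mod 25)), t ≡ 22·14 ≡ 8 (mod 25). So x ≡ 31 + 33·8 = 295 (mod 825).
  Combine with x ≡ 28 (mod 49): write x = 295 + 825·t and require 295 + 825·t ≡ 28 (mod 49), i.e. 825·t ≡ 28 − 295 ≡ 27 (mod 49). Since 825^(−1) ≡ 6 (mod 49) (825 ≡ 41 (mod 49)), t ≡ 6·27 ≡ 15 (mod 49). So x ≡ 295 + 825·15 = 12670 (mod 40425).
Unique solution in [0, 40425): x = 12670.

Final answer: x ≡ 12670 (mod 40425); the representative in [0, 40425) is 12670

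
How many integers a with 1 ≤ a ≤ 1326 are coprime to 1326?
384

The number of a ∈ {1, ..., 1326} with gcd(a, 1326) = 1 is by definition Euler's totient φ(1326). φ is multiplicative, with φ(p^e) = p^e − p^(e−1). Factorise 1326 = 2 · 3 · 13 · 17. Then
  φ(1326) = (2 − 1) · (3 − 1) · (13 − 1) · (17 − 1) = 1 · 2 · 12 · 16 = 384.
So there are 384 such integers.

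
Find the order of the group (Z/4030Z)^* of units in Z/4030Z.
|(Z/4030Z)^*| = 1440

(Z/4030Z)^* consists of the classes a with gcd(a, 4030) = 1, so its order is φ(4030). φ is multiplicative, with φ(p^e) = p^e − p^(e−1). Factorise 4030 = 2 · 5 · 13 · 31. Then
  φ(4030) = (2 − 1) · (5 − 1) · (13 − 1) · (31 − 1) = 1 · 4 · 12 · 30 = 1440.
Thus |(Z/4030Z)^*| = 1440.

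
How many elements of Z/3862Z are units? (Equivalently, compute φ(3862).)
An element a ∈ Z/3862Z is a unit iff gcd(a, 3862) = 1, so the number of units is φ(3862). φ is multiplicative, with φ(p^e) = p^e − p^(e−1). Factorise 3862 = 2 · 1931. Then
  φ(3862) = (2 − 1) · (1931 − 1) = 1 · 1930 = 1930.

Final answer: Z/3862Z has φ(3862) = 1930 units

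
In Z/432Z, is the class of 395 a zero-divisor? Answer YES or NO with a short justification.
NO

gcd(395, 432) = 1, so 395 is a unit in Z/432Z (it has a multiplicative inverse). A unit cannot be a zero-divisor: if 395·b ≡ 0 then multiplying both sides by 395^(−1) gives b ≡ 0. So 395 is not a zero-divisor.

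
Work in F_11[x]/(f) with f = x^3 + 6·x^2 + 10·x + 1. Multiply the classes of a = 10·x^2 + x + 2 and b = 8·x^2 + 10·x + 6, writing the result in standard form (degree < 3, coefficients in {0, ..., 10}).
Multiply as integer polynomials: a · b = 80·x^4 + 108·x^3 + 86·x^2 + 26·x + 12. Reducing coefficients mod 11: a · b ≡ 3·x^4 + 9·x^3 + 9·x^2 + 4·x + 1. Now divide by f(x) = x^3 + 6·x^2 + 10·x + 1 in F_11[x], eliminating the leading term at each step:
  leading term 3·x^4: subtract (3·x)·f(x) = 3·x^4 + 7·x^3 + 8·x^2 + 3·x, leaving 2·x^3 + x^2 + x + 1 (coefficients mod 11)
  leading term 2·x^3: subtract (2)·f(x) = 2·x^3 + x^2 + 9·x + 2, leaving 3·x + 10 (coefficients mod 11)
The degree is now < 3, so this is the remainder. Hence a · b ≡ 3·x + 10 in F_11[x]/(f).

Final answer: a · b ≡ 3·x + 10 (mod f(x))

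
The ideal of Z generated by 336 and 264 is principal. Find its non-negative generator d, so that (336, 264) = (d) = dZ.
(336, 264) = (24); d = 24

In the PID Z, (a, b) is generated by gcd(a, b). Compute gcd(336, 264) with the extended Euclidean algorithm, tracking rows (r, s, t) with s·336 + t·264 = r:
  row A: (336, 1, 0)   [1·336 + 0·264 = 336]
  row B: (264, 0, 1)   [0·336 + 1·264 = 264]
  336 = 1·264 + 72   → row C = row A − 1·row B = (72, 1, −1)   [check: 1·336 − 1·264 = 72]
  264 = 3·72 + 48   → row D = row B − 3·row C = (48, −3, 4)   [check: −3·336 + 4·264 = 48]
  72 = 1·48 + 24   → row E = row C − 1·row D = (24, 4, −5)   [check: 4·336 − 5·264 = 24]
  48 = 2·24 + 0   → remainder 0, stop. gcd = 24 (last nonzero row E).
So gcd(336, 264) = 24, with Bézout identity 4·336 − 5·264 = 24. Containment (⊇): the Bézout identity exhibits 24 as an element of (336, 264), giving (24) ⊆ (336, 264). Containment (⊆): since 24 | 336 and 24 | 264 (336 = 24·14, 264 = 24·11), every Z-linear combination of 336 and 264 is divisible by 24, so (336, 264) ⊆ (24). Therefore (336, 264) = (24), d = 24.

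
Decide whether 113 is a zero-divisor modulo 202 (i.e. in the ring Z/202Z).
gcd(113, 202) = 1, so 113 is a unit in Z/202Z (it has a multiplicative inverse). A unit cannot be a zero-divisor: if 113·b ≡ 0 then multiplying both sides by 113^(−1) gives b ≡ 0. So 113 is not a zero-divisor.

Final answer: NO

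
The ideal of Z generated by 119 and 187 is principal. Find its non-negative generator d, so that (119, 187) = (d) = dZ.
(119, 187) = (17); d = 17

In the PID Z, (a, b) is generated by gcd(a, b). Compute gcd(187, 119) with the extended Euclidean algorithm, tracking rows (r, s, t) with s·187 + t·119 = r:
  row A: (187, 1, 0)   [1·187 + 0·119 = 187]
  row B: (119, 0, 1)   [0·187 + 1·119 = 119]
  187 = 1·119 + 68   → row C = row A − 1·row B = (68, 1, −1)   [check: 1·187 − 1·119 = 68]
  119 = 1·68 + 51   → row D = row B − 1·row C = (51, −1, 2)   [check: −1·187 + 2·119 = 51]
  68 = 1·51 + 17   → row E = row C − 1·row D = (17, 2, −3)   [check: 2·187 − 3·119 = 17]
  51 = 3·17 + 0   → remainder 0, stop. gcd = 17 (last nonzero row E).
So gcd(119, 187) = 17, with Bézout identity 2·187 − 3·119 = 17. Containment (⊇): the Bézout identity exhibits 17 as an element of (119, 187), giving (17) ⊆ (119, 187). Containment (⊆): since 17 | 119 and 17 | 187 (119 = 17·7, 187 = 17·11), every Z-linear combination of 119 and 187 is divisible by 17, so (119, 187) ⊆ (17). Therefore (119, 187) = (17), d = 17.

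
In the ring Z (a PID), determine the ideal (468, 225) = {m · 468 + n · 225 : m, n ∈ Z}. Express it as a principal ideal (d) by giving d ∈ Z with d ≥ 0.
In the PID Z, (a, b) is generated by gcd(a, b). Compute gcd(468, 225) with the extended Euclidean algorithm, tracking rows (r, s, t) with s·468 + t·225 = r:
  row A: (468, 1, 0)   [1·468 + 0·225 = 468]
  row B: (225, 0, 1)   [0·468 + 1·225 = 225]
  468 = 2·225 + 18   → row C = row A − 2·row B = (18, 1, −2)   [check: 1·468 − 2·225 = 18]
  225 = 12·18 + 9   → row D = row B − 12·row C = (9, −12, 25)   [check: −12·468 + 25·225 = 9]
  18 = 2·9 + 0   → remainder 0, stop. gcd = 9 (last nonzero row D).
So gcd(468, 225) = 9, with Bézout identity −12·468 + 25·225 = 9. Containment (⊇): the Bézout identity exhibits 9 as an element of (468, 225), giving (9) ⊆ (468, 225). Containment (⊆): since 9 | 468 and 9 | 225 (468 = 9·52, 225 = 9·25), every Z-linear combination of 468 and 225 is divisible by 9, so (468, 225) ⊆ (9). Therefore (468, 225) = (9), d = 9.

Final answer: (468, 225) = (9); d = 9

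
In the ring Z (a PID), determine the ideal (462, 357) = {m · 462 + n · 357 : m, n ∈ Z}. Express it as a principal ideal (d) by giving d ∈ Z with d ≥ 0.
(462, 357) = (21); d = 21

In the PID Z, (a, b) is generated by gcd(a, b). Compute gcd(462, 357) with the extended Euclidean algorithm, tracking rows (r, s, t) with s·462 + t·357 = r:
  row A: (462, 1, 0)   [1·462 + 0·357 = 462]
  row B: (357, 0, 1)   [0·462 + 1·357 = 357]
  462 = 1·357 + 105   → row C = row A − 1·row B = (105, 1, −1)   [check: 1·462 − 1·357 = 105]
  357 = 3·105 + 42   → row D = row B − 3·row C = (42, −3, 4)   [check: −3·462 + 4·357 = 42]
  105 = 2·42 + 21   → row E = row C − 2·row D = (21, 7, −9)   [check: 7·462 − 9·357 = 21]
  42 = 2·21 + 0   → remainder 0, stop. gcd = 21 (last nonzero row E).
So gcd(462, 357) = 21, with Bézout identity 7·462 − 9·357 = 21. Containment (⊇): the Bézout identity exhibits 21 as an element of (462, 357), giving (21) ⊆ (462, 357). Containment (⊆): since 21 | 462 and 21 | 357 (462 = 21·22, 357 = 21·17), every Z-linear combination of 462 and 357 is divisible by 21, so (462, 357) ⊆ (21). Therefore (462, 357) = (21), d = 21.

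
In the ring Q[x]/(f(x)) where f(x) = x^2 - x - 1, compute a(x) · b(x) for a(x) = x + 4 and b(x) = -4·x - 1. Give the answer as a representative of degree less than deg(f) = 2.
a · b ≡ -21·x - 8 (mod f(x))

First multiply in Q[x] without reducing: a · b = -4·x^2 - 17·x - 4. Now divide by f(x) = x^2 - x - 1, eliminating the leading term at each step:
  leading term -4·x^2: subtract (-4)·f(x) = -4·x^2 + 4·x + 4, leaving -21·x - 8
The degree is now < 2, so this is the remainder. Hence a · b ≡ -21·x - 8 in Q[x]/(f).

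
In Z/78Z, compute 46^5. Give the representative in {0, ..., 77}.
76

Use repeated squaring. Binary(5) = 101. Walk through the bits of the exponent 5 left-to-right: at each bit after the leading one, square the running value, then multiply by 46 if the bit is 1 (always reducing mod 78):
  bit 1 = 1 (leading): start with 46.
  bit 2 = 0: square 46^2 = 2116 ≡ 10 (mod 78).
  bit 3 = 1: square 10^2 = 100 ≡ 22; bit is 1, so multiply 22·46 = 1012 ≡ 76 (mod 78).
Final value: 46^5 ≡ 76 (mod 78).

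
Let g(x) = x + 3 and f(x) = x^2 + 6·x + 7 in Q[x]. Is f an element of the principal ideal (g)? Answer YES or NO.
In Q[x] the ideal (g) consists of all multiples of g, so f ∈ (g) iff g | f, i.e. iff the remainder of f on division by g is 0. Divide f by g (g is monic, so eliminate the leading term of the running remainder at each step):
  leading term x^2: subtract (x)·g(x) = x^2 + 3·x, leaving 3·x + 7
  leading term 3·x: subtract (3)·g(x) = 3·x + 9, leaving -2
The remainder r(x) = -2 ≠ 0 (and deg r < deg g), so g ∤ f, i.e. f ∉ (g).

Final answer: NO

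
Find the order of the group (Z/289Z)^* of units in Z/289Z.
(Z/289Z)^* consists of the classes a with gcd(a, 289) = 1, so its order is φ(289). φ is multiplicative, with φ(p^e) = p^e − p^(e−1). Factorise 289 = 17^2. Then
  φ(289) = (17^2 − 17^1) = 272 = 272.
Thus |(Z/289Z)^*| = 272.

Final answer: |(Z/289Z)^*| = 272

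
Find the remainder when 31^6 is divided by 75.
Use repeated squaring. Binary(6) = 110. Walk through the bits of the exponent 6 left-to-right: at each bit after the leading one, square the running value, then multiply by 31 if the bit is 1 (always reducing mod 75):
  bit 1 = 1 (leading): start with 31.
  bit 2 = 1: square 31^2 = 961 ≡ 61; bit is 1, so multiply 61·31 = 1891 ≡ 16 (mod 75).
  bit 3 = 0: square 16^2 = 256 ≡ 31 (mod 75).
Final value: 31^6 ≡ 31 (mod 75).

Final answer: 31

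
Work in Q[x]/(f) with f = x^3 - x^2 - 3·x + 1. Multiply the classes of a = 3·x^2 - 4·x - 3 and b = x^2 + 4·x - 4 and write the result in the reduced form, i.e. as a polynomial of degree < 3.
a · b ≡ -11·x^2 + 34·x + 1 (mod f(x))

First multiply in Q[x] without reducing: a · b = 3·x^4 + 8·x^3 - 31·x^2 + 4·x + 12. Now divide by f(x) = x^3 - x^2 - 3·x + 1, eliminating the leading term at each step:
  leading term 3·x^4: subtract (3·x)·f(x) = 3·x^4 - 3·x^3 - 9·x^2 + 3·x, leaving 11·x^3 - 22·x^2 + x + 12
  leading term 11·x^3: subtract (11)·f(x) = 11·x^3 - 11·x^2 - 33·x + 11, leaving -11·x^2 + 34·x + 1
The degree is now < 3, so this is the remainder. Hence a · b ≡ -11·x^2 + 34·x + 1 in Q[x]/(f).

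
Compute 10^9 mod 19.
Use repeated squaring. Binary(9) = 1001. Walk through the bits of the exponent 9 left-to-right: at each bit after the leading one, square the running value, then multiply by 10 if the bit is 1 (always reducing mod 19):
  bit 1 = 1 (leading): start with 10.
  bit 2 = 0: square 10^2 = 100 ≡ 5 (mod 19).
  bit 3 = 0: square 5^2 = 25 ≡ 6 (mod 19).
  bit 4 = 1: square 6^2 = 36 ≡ 17; bit is 1, so multiply 17·10 = 170 ≡ 18 (mod 19).
Final value: 10^9 ≡ 18 (mod 19).

Final answer: 18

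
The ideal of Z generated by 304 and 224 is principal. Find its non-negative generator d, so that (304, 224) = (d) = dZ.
(304, 224) = (16); d = 16

In the PID Z, (a, b) is generated by gcd(a, b). Compute gcd(304, 224) with the extended Euclidean algorithm, tracking rows (r, s, t) with s·304 + t·224 = r:
  row A: (304, 1, 0)   [1·304 + 0·224 = 304]
  row B: (224, 0, 1)   [0·304 + 1·224 = 224]
  304 = 1·224 + 80   → row C = row A − 1·row B = (80, 1, −1)   [check: 1·304 − 1·224 = 80]
  224 = 2·80 + 64   → row D = row B − 2·row C = (64, −2, 3)   [check: −2·304 + 3·224 = 64]
  80 = 1·64 + 16   → row E = row C − 1·row D = (16, 3, −4)   [check: 3·304 − 4·224 = 16]
  64 = 4·16 + 0   → remainder 0, stop. gcd = 16 (last nonzero row E).
So gcd(304, 224) = 16, with Bézout identity 3·304 − 4·224 = 16. Containment (⊇): the Bézout identity exhibits 16 as an element of (304, 224), giving (16) ⊆ (304, 224). Containment (⊆): since 16 | 304 and 16 | 224 (304 = 16·19, 224 = 16·14), every Z-linear combination of 304 and 224 is divisible by 16, so (304, 224) ⊆ (16). Therefore (304, 224) = (16), d = 16.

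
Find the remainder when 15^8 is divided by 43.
Use repeated squaring. Binary(8) = 1000. Walk through the bits of the exponent 8 left-to-right: at each bit after the leading one, square the running value, then multiply by 15 if the bit is 1 (always reducing mod 43):
  bit 1 = 1 (leading): start with 15.
  bit 2 = 0: square 15^2 = 225 ≡ 10 (mod 43).
  bit 3 = 0: square 10^2 = 100 ≡ 14 (mod 43).
  bit 4 = 0: square 14^2 = 196 ≡ 24 (mod 43).
Final value: 15^8 ≡ 24 (mod 43).

Final answer: 24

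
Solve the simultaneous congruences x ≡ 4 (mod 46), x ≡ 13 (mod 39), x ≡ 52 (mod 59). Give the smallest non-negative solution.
x ≡ 101296 (mod 105846); the representative in [0, 105846) is 101296

The moduli 46, 39, 59 are pairwise coprime, so by the CRT there is a unique solution mod 46·39·59 = 105846.
Solve by successive substitution. Start with x ≡ 4 (mod 46).
  Combine with x ≡ 13 (mod 39): write x = 4 + 46·t and require 4 + 46·t ≡ 13 (mod 39), i.e. 46·t ≡ 13 − 4 ≡ 9 (mod 39). Since 46^(−1) ≡ 28 (mod 39) (46 ≡ 7 (mod 39)), t ≡ 28·9 ≡ 18 (mod 39). So x ≡ 4 + 46·18 = 832 (mod 1794).
  Combine with x ≡ 52 (mod 59): write x = 832 + 1794·t and require 832 + 1794·t ≡ 52 (mod 59), i.e. 1794·t ≡ 52 − 832 ≡ 46 (mod 59). Since 1794^(−1) ≡ 32 (mod 59) (1794 ≡ 24 (mod 59)), t ≡ 32·46 ≡ 56 (mod 59). So x ≡ 832 + 1794·56 = 101296 (mod 105846).
Unique solution in [0, 105846): x = 101296.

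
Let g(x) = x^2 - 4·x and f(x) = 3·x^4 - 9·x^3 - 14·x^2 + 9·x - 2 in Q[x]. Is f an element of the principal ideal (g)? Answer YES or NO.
In Q[x] the ideal (g) consists of all multiples of g, so f ∈ (g) iff g | f, i.e. iff the remainder of f on division by g is 0. Divide f by g (g is monic, so eliminate the leading term of the running remainder at each step):
  leading term 3·x^4: subtract (3·x^2)·g(x) = 3·x^4 - 12·x^3, leaving 3·x^3 - 14·x^2 + 9·x - 2
  leading term 3·x^3: subtract (3·x)·g(x) = 3·x^3 - 12·x^2, leaving -2·x^2 + 9·x - 2
  leading term -2·x^2: subtract (-2)·g(x) = -2·x^2 + 8·x, leaving x - 2
The remainder r(x) = x - 2 ≠ 0 (and deg r < deg g), so g ∤ f, i.e. f ∉ (g).

Final answer: NO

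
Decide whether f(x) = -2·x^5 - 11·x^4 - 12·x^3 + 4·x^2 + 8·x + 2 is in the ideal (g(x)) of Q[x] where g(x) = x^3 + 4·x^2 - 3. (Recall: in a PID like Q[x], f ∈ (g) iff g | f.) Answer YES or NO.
NO

In Q[x] the ideal (g) consists of all multiples of g, so f ∈ (g) iff g | f, i.e. iff the remainder of f on division by g is 0. Divide f by g (g is monic, so eliminate the leading term of the running remainder at each step):
  leading term -2·x^5: subtract (-2·x^2)·g(x) = -2·x^5 - 8·x^4 + 6·x^2, leaving -3·x^4 - 12·x^3 - 2·x^2 + 8·x + 2
  leading term -3·x^4: subtract (-3·x)·g(x) = -3·x^4 - 12·x^3 + 9·x, leaving -2·x^2 - x + 2
The remainder r(x) = -2·x^2 - x + 2 ≠ 0 (and deg r < deg g), so g ∤ f, i.e. f ∉ (g).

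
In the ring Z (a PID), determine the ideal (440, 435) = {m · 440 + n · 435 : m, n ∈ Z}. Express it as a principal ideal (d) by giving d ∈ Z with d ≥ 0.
In the PID Z, (a, b) is generated by gcd(a, b). Compute gcd(440, 435) with the extended Euclidean algorithm, tracking rows (r, s, t) with s·440 + t·435 = r:
  row A: (440, 1, 0)   [1·440 + 0·435 = 440]
  row B: (435, 0, 1)   [0·440 + 1·435 = 435]
  440 = 1·435 + 5   → row C = row A − 1·row B = (5, 1, −1)   [check: 1·440 − 1·435 = 5]
  435 = 87·5 + 0   → remainder 0, stop. gcd = 5 (last nonzero row C).
So gcd(440, 435) = 5, with Bézout identity 1·440 − 1·435 = 5. Containment (⊇): the Bézout identity exhibits 5 as an element of (440, 435), giving (5) ⊆ (440, 435). Containment (⊆): since 5 | 440 and 5 | 435 (440 = 5·88, 435 = 5·87), every Z-linear combination of 440 and 435 is divisible by 5, so (440, 435) ⊆ (5). Therefore (440, 435) = (5), d = 5.

Final answer: (440, 435) = (5); d = 5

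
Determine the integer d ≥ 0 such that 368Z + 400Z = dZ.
(368, 400) = (16); d = 16

In the PID Z, (a, b) is generated by gcd(a, b). Compute gcd(400, 368) with the extended Euclidean algorithm, tracking rows (r, s, t) with s·400 + t·368 = r:
  row A: (400, 1, 0)   [1·400 + 0·368 = 400]
  row B: (368, 0, 1)   [0·400 + 1·368 = 368]
  400 = 1·368 + 32   → row C = row A − 1·row B = (32, 1, −1)   [check: 1·400 − 1·368 = 32]
  368 = 11·32 + 16   → row D = row B − 11·row C = (16, −11, 12)   [check: −11·400 + 12·368 = 16]
  32 = 2·16 + 0   → remainder 0, stop. gcd = 16 (last nonzero row D).
So gcd(368, 400) = 16, with Bézout identity −11·400 + 12·368 = 16. Containment (⊇): the Bézout identity exhibits 16 as an element of (368, 400), giving (16) ⊆ (368, 400). Containment (⊆): since 16 | 368 and 16 | 400 (368 = 16·23, 400 = 16·25), every Z-linear combination of 368 and 400 is divisible by 16, so (368, 400) ⊆ (16). Therefore (368, 400) = (16), d = 16.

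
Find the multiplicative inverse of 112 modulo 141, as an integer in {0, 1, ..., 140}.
Apply the extended Euclidean algorithm to (141, 112), tracking rows (r, s, t) with s·141 + t·112 = r. Each division r_prev = q·r_cur + r_new produces the new row as (previous row) − q·(current row):
  row A: (141, 1, 0)   [1·141 + 0·112 = 141]
  row B: (112, 0, 1)   [0·141 + 1·112 = 112]
  141 = 1·112 + 29   → row C = row A − 1·row B = (29, 1, −1)   [check: 1·141 − 1·112 = 29]
  112 = 3·29 + 25   → row D = row B − 3·row C = (25, −3, 4)   [check: −3·141 + 4·112 = 25]
  29 = 1·25 + 4   → row E = row C − 1·row D = (4, 4, −5)   [check: 4·141 − 5·112 = 4]
  25 = 6·4 + 1   → row F = row D − 6·row E = (1, −27, 34)   [check: −27·141 + 34·112 = 1]
  4 = 4·1 + 0   → remainder 0, stop. gcd = 1 (last nonzero row F).
The gcd is 1, so 112 is invertible mod 141. The last nonzero row gives −27·141 + 34·112 = 1, so t = 34. So 112^(−1) ≡ 34 (mod 141). Verify: 112 · 34 = 3808 ≡ 1 (mod 141). ✓

Final answer: 112^(−1) ≡ 34 (mod 141)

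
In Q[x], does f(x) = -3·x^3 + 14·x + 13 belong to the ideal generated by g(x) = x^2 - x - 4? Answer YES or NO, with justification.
In Q[x] the ideal (g) consists of all multiples of g, so f ∈ (g) iff g | f, i.e. iff the remainder of f on division by g is 0. Divide f by g (g is monic, so eliminate the leading term of the running remainder at each step):
  leading term -3·x^3: subtract (-3·x)·g(x) = -3·x^3 + 3·x^2 + 12·x, leaving -3·x^2 + 2·x + 13
  leading term -3·x^2: subtract (-3)·g(x) = -3·x^2 + 3·x + 12, leaving 1 - x
The remainder r(x) = 1 - x ≠ 0 (and deg r < deg g), so g ∤ f, i.e. f ∉ (g).

Final answer: NO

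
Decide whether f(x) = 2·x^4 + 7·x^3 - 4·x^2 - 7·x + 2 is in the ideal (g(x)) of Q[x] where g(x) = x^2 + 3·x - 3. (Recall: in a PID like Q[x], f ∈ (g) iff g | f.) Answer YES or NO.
NO

In Q[x] the ideal (g) consists of all multiples of g, so f ∈ (g) iff g | f, i.e. iff the remainder of f on division by g is 0. Divide f by g (g is monic, so eliminate the leading term of the running remainder at each step):
  leading term 2·x^4: subtract (2·x^2)·g(x) = 2·x^4 + 6·x^3 - 6·x^2, leaving x^3 + 2·x^2 - 7·x + 2
  leading term x^3: subtract (x)·g(x) = x^3 + 3·x^2 - 3·x, leaving -x^2 - 4·x + 2
  leading term -x^2: subtract (-1)·g(x) = -x^2 - 3·x + 3, leaving -x - 1
The remainder r(x) = -x - 1 ≠ 0 (and deg r < deg g), so g ∤ f, i.e. f ∉ (g).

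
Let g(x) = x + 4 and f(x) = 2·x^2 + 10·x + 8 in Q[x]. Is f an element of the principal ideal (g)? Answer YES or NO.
YES

In Q[x] the ideal (g) consists of all multiples of g, so f ∈ (g) iff g | f, i.e. iff the remainder of f on division by g is 0. Divide f by g (g is monic, so eliminate the leading term of the running remainder at each step):
  leading term 2·x^2: subtract (2·x)·g(x) = 2·x^2 + 8·x, leaving 2·x + 8
  leading term 2·x: subtract (2)·g(x) = 2·x + 8, leaving 0
The remainder is 0, so f(x) = g(x) · h(x) with h(x) = 2·x + 2. Hence g | f, i.e. f ∈ (g).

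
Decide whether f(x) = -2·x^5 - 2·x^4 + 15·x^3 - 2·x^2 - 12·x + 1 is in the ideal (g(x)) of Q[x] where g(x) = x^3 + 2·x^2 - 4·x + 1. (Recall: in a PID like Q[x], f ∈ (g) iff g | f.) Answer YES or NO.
In Q[x] the ideal (g) consists of all multiples of g, so f ∈ (g) iff g | f, i.e. iff the remainder of f on division by g is 0. Divide f by g (g is monic, so eliminate the leading term of the running remainder at each step):
  leading term -2·x^5: subtract (-2·x^2)·g(x) = -2·x^5 - 4·x^4 + 8·x^3 - 2·x^2, leaving 2·x^4 + 7·x^3 - 12·x + 1
  leading term 2·x^4: subtract (2·x)·g(x) = 2·x^4 + 4·x^3 - 8·x^2 + 2·x, leaving 3·x^3 + 8·x^2 - 14·x + 1
  leading term 3·x^3: subtract (3)·g(x) = 3·x^3 + 6·x^2 - 12·x + 3, leaving 2·x^2 - 2·x - 2
The remainder r(x) = 2·x^2 - 2·x - 2 ≠ 0 (and deg r < deg g), so g ∤ f, i.e. f ∉ (g).

Final answer: NO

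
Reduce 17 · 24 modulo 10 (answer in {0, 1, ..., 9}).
Reduce the factors first: 17 ≡ 7, 24 ≡ 4 (mod 10), so 17 · 24 ≡ 7 · 4 (mod 10). 7 · 4 = 28. Dividing by 10: 28 = 2·10 + 8. So (17 · 24) mod 10 = 8.

Final answer: 8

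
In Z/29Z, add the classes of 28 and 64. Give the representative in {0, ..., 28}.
5

Reduce the summands first: 64 ≡ 6 (mod 29), so 28 + 64 ≡ 28 + 6 (mod 29). 28 + 6 = 34; 34 = 1·29 + 5, so (28 + 64) mod 29 = 5.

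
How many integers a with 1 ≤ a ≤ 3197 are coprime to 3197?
3036

The number of a ∈ {1, ..., 3197} with gcd(a, 3197) = 1 is by definition Euler's totient φ(3197). φ is multiplicative, with φ(p^e) = p^e − p^(e−1). Factorise 3197 = 23 · 139. Then
  φ(3197) = (23 − 1) · (139 − 1) = 22 · 138 = 3036.
So there are 3036 such integers.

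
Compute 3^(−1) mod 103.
Apply the extended Euclidean algorithm to (103, 3), tracking rows (r, s, t) with s·103 + t·3 = r. Each division r_prev = q·r_cur + r_new produces the new row as (previous row) − q·(current row):
  row A: (103, 1, 0)   [1·103 + 0·3 = 103]
  row B: (3, 0, 1)   [0·103 + 1·3 = 3]
  103 = 34·3 + 1   → row C = row A − 34·row B = (1, 1, −34)   [check: 1·103 − 34·3 = 1]
  3 = 3·1 + 0   → remainder 0, stop. gcd = 1 (last nonzero row C).
The gcd is 1, so 3 is invertible mod 103. The last nonzero row gives 1·103 − 34·3 = 1, so t = −34. So 3^(−1) ≡ −34 ≡ 69 (mod 103). Verify: 3 · 69 = 207 ≡ 1 (mod 103). ✓

Final answer: 3^(−1) ≡ 69 (mod 103)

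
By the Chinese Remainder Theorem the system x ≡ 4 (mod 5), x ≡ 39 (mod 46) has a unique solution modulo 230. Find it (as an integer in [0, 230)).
The moduli 5, 46 are pairwise coprime, so by the CRT there is a unique solution mod 5·46 = 230.
Solve by successive substitution. Start with x ≡ 4 (mod 5).
  Combine with x ≡ 39 (mod 46): write x = 4 + 5·t and require 4 + 5·t ≡ 39 (mod 46), i.e. 5·t ≡ 39 − 4 ≡ 35 (mod 46). Since 5^(−1) ≡ 37 (mod 46), t ≡ 37·35 ≡ 7 (mod 46). So x ≡ 4 + 5·7 = 39 (mod 230).
Unique solution in [0, 230): x = 39.

Final answer: x ≡ 39 (mod 230); the representative in [0, 230) is 39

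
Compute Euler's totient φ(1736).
φ is multiplicative, with φ(p^e) = p^e − p^(e−1). Factorise 1736 = 2^3 · 7 · 31. Then
  φ(1736) = (2^3 − 2^2) · (7 − 1) · (31 − 1) = 4 · 6 · 30 = 720.

Final answer: φ(1736) = 720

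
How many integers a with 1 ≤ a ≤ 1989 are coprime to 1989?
1152

The number of a ∈ {1, ..., 1989} with gcd(a, 1989) = 1 is by definition Euler's totient φ(1989). φ is multiplicative, with φ(p^e) = p^e − p^(e−1). Factorise 1989 = 3^2 · 13 · 17. Then
  φ(1989) = (3^2 − 3^1) · (13 − 1) · (17 − 1) = 6 · 12 · 16 = 1152.
So there are 1152 such integers.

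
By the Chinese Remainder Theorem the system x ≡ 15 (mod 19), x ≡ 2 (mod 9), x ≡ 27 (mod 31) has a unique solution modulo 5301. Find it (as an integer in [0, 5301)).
The moduli 19, 9, 31 are pairwise coprime, so by the CRT there is a unique solution mod 19·9·31 = 5301.
Solve by successive substitution. Start with x ≡ 15 (mod 19).
  Combine with x ≡ 2 (mod 9): write x = 15 + 19·t and require 15 + 19·t ≡ 2 (mod 9), i.e. 19·t ≡ 2 − 15 ≡ 5 (mod 9). Since 19^(−1) ≡ 1 (mod 9) (19 ≡ 1 (mod 9)), t ≡ 1·5 ≡ 5 (mod 9). So x ≡ 15 + 19·5 = 110 (mod 171).
  Combine with x ≡ 27 (mod 31): write x = 110 + 171·t and require 110 + 171·t ≡ 27 (mod 31), i.e. 171·t ≡ 27 − 110 ≡ 10 (mod 31). Since 171^(−1) ≡ 2 (mod 31) (171 ≡ 16 (mod 31)), t ≡ 2·10 ≡ 20 (mod 31). So x ≡ 110 + 171·20 = 3530 (mod 5301).
Unique solution in [0, 5301): x = 3530.

Final answer: x ≡ 3530 (mod 5301); the representative in [0, 5301) is 3530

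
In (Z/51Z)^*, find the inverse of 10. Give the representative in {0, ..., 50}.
Apply the extended Euclidean algorithm to (51, 10), tracking rows (r, s, t) with s·51 + t·10 = r. Each division r_prev = q·r_cur + r_new produces the new row as (previous row) − q·(current row):
  row A: (51, 1, 0)   [1·51 + 0·10 = 51]
  row B: (10, 0, 1)   [0·51 + 1·10 = 10]
  51 = 5·10 + 1   → row C = row A − 5·row B = (1, 1, −5)   [check: 1·51 − 5·10 = 1]
  10 = 10·1 + 0   → remainder 0, stop. gcd = 1 (last nonzero row C).
The gcd is 1, so 10 is invertible mod 51. The last nonzero row gives 1·51 − 5·10 = 1, so t = −5. So 10^(−1) ≡ −5 ≡ 46 (mod 51). Verify: 10 · 46 = 460 ≡ 1 (mod 51). ✓

Final answer: 10^(−1) ≡ 46 (mod 51)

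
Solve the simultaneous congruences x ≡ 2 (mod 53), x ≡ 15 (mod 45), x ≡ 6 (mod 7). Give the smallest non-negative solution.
The moduli 53, 45, 7 are pairwise coprime, so by the CRT there is a unique solution mod 53·45·7 = 16695.
Solve by successive substitution. Start with x ≡ 2 (mod 53).
  Combine with x ≡ 15 (mod 45): write x = 2 + 53·t and require 2 + 53·t ≡ 15 (mod 45), i.e. 53·t ≡ 15 − 2 ≡ 13 (mod 45). Since 53^(−1) ≡ 17 (mod 45) (53 ≡ 8 (mod 45)), t ≡ 17·13 ≡ 41 (mod 45). So x ≡ 2 + 53·41 = 2175 (mod 2385).
  Combine with x ≡ 6 (mod 7): write x = 2175 + 2385·t and require 2175 + 2385·t ≡ 6 (mod 7), i.e. 2385·t ≡ 6 − 2175 ≡ 1 (mod 7). Since 2385^(−1) ≡ 3 (mod 7) (2385 ≡ 5 (mod 7)), t ≡ 3·1 ≡ 3 (mod 7). So x ≡ 2175 + 2385·3 = 9330 (mod 16695).
Unique solution in [0, 16695): x = 9330.

Final answer: x ≡ 9330 (mod 16695); the representative in [0, 16695) is 9330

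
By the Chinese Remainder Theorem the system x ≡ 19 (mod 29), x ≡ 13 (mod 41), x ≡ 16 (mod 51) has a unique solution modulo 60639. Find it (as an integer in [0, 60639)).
The moduli 29, 41, 51 are pairwise coprime, so by the CRT there is a unique solution mod 29·41·51 = 60639.
Solve by successive substitution. Start with x ≡ 19 (mod 29).
  Combine with x ≡ 13 (mod 41): write x = 19 + 29·t and require 19 + 29·t ≡ 13 (mod 41), i.e. 29·t ≡ 13 − 19 ≡ 35 (mod 41). Since 29^(−1) ≡ 17 (mod 41), t ≡ 17·35 ≡ 21 (mod 41). So x ≡ 19 + 29·21 = 628 (mod 1189).
  Combine with x ≡ 16 (mod 51): write x = 628 + 1189·t and require 628 + 1189·t ≡ 16 (mod 51), i.e. 1189·t ≡ 16 − 628 ≡ 0 (mod 51). Since 1189^(−1) ≡ 16 (mod 51) (1189 ≡ 16 (mod 51)), t ≡ 16·0 ≡ 0 (mod 51). So x ≡ 628 + 1189·0 = 628 (mod 60639).
Unique solution in [0, 60639): x = 628.

Final answer: x ≡ 628 (mod 60639); the representative in [0, 60639) is 628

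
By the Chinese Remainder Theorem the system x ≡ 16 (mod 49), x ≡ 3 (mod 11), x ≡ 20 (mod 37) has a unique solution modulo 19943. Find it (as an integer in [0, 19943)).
x ≡ 6680 (mod 19943); the representative in [0, 19943) is 6680

The moduli 49, 11, 37 are pairwise coprime, so by the CRT there is a unique solution mod 49·11·37 = 19943.
Solve by successive substitution. Start with x ≡ 16 (mod 49).
  Combine with x ≡ 3 (mod 11): write x = 16 + 49·t and require 16 + 49·t ≡ 3 (mod 11), i.e. 49·t ≡ 3 − 16 ≡ 9 (mod 11). Since 49^(−1) ≡ 9 (mod 11) (49 ≡ 5 (mod 11)), t ≡ 9·9 ≡ 4 (mod 11). So x ≡ 16 + 49·4 = 212 (mod 539).
  Combine with x ≡ 20 (mod 37): write x = 212 + 539·t and require 212 + 539·t ≡ 20 (mod 37), i.e. 539·t ≡ 20 − 212 ≡ 30 (mod 37). Since 539^(−1) ≡ 30 (mod 37) (539 ≡ 21 (mod 37)), t ≡ 30·30 ≡ 12 (mod 37). So x ≡ 212 + 539·12 = 6680 (mod 19943).
Unique solution in [0, 19943): x = 6680.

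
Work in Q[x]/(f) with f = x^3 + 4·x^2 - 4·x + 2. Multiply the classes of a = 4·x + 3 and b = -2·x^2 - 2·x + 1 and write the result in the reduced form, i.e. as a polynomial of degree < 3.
First multiply in Q[x] without reducing: a · b = -8·x^3 - 14·x^2 - 2·x + 3. Now divide by f(x) = x^3 + 4·x^2 - 4·x + 2, eliminating the leading term at each step:
  leading term -8·x^3: subtract (-8)·f(x) = -8·x^3 - 32·x^2 + 32·x - 16, leaving 18·x^2 - 34·x + 19
The degree is now < 3, so this is the remainder. Hence a · b ≡ 18·x^2 - 34·x + 19 in Q[x]/(f).

Final answer: a · b ≡ 18·x^2 - 34·x + 19 (mod f(x))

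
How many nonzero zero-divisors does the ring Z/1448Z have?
Z/1448Z has 727 nonzero zero-divisors

In Z/1448Z each nonzero element is either a unit (gcd with 1448 is 1) or a zero-divisor (gcd > 1). The number of units is φ(1448): factorise 1448 = 2^3 · 181, so φ(1448) = (2^3 − 2^2) · (181 − 1) = 4 · 180 = 720. The nonzero elements number 1448 − 1 = 1447. Hence the nonzero zero-divisors number 1447 − 720 = 727.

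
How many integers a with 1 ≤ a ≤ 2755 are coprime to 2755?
2016

The number of a ∈ {1, ..., 2755} with gcd(a, 2755) = 1 is by definition Euler's totient φ(2755). φ is multiplicative, with φ(p^e) = p^e − p^(e−1). Factorise 2755 = 5 · 19 · 29. Then
  φ(2755) = (5 − 1) · (19 − 1) · (29 − 1) = 4 · 18 · 28 = 2016.
So there are 2016 such integers.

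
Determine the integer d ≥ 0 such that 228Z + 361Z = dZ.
(228, 361) = (19); d = 19

In the PID Z, (a, b) is generated by gcd(a, b). Compute gcd(361, 228) with the extended Euclidean algorithm, tracking rows (r, s, t) with s·361 + t·228 = r:
  row A: (361, 1, 0)   [1·361 + 0·228 = 361]
  row B: (228, 0, 1)   [0·361 + 1·228 = 228]
  361 = 1·228 + 133   → row C = row A − 1·row B = (133, 1, −1)   [check: 1·361 − 1·228 = 133]
  228 = 1·133 + 95   → row D = row B − 1·row C = (95, −1, 2)   [check: −1·361 + 2·228 = 95]
  133 = 1·95 + 38   → row E = row C − 1·row D = (38, 2, −3)   [check: 2·361 − 3·228 = 38]
  95 = 2·38 + 19   → row F = row D − 2·row E = (19, −5, 8)   [check: −5·361 + 8·228 = 19]
  38 = 2·19 + 0   → remainder 0, stop. gcd = 19 (last nonzero row F).
So gcd(228, 361) = 19, with Bézout identity −5·361 + 8·228 = 19. Containment (⊇): the Bézout identity exhibits 19 as an element of (228, 361), giving (19) ⊆ (228, 361). Containment (⊆): since 19 | 228 and 19 | 361 (228 = 19·12, 361 = 19·19), every Z-linear combination of 228 and 361 is divisible by 19, so (228, 361) ⊆ (19). Therefore (228, 361) = (19), d = 19.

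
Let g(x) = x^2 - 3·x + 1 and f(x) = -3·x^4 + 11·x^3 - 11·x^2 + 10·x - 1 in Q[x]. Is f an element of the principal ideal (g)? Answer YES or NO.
In Q[x] the ideal (g) consists of all multiples of g, so f ∈ (g) iff g | f, i.e. iff the remainder of f on division by g is 0. Divide f by g (g is monic, so eliminate the leading term of the running remainder at each step):
  leading term -3·x^4: subtract (-3·x^2)·g(x) = -3·x^4 + 9·x^3 - 3·x^2, leaving 2·x^3 - 8·x^2 + 10·x - 1
  leading term 2·x^3: subtract (2·x)·g(x) = 2·x^3 - 6·x^2 + 2·x, leaving -2·x^2 + 8·x - 1
  leading term -2·x^2: subtract (-2)·g(x) = -2·x^2 + 6·x - 2, leaving 2·x + 1
The remainder r(x) = 2·x + 1 ≠ 0 (and deg r < deg g), so g ∤ f, i.e. f ∉ (g).

Final answer: NO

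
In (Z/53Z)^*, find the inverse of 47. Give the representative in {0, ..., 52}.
47^(−1) ≡ 44 (mod 53)

Apply the extended Euclidean algorithm to (53, 47), tracking rows (r, s, t) with s·53 + t·47 = r. Each division r_prev = q·r_cur + r_new produces the new row as (previous row) − q·(current row):
  row A: (53, 1, 0)   [1·53 + 0·47 = 53]
  row B: (47, 0, 1)   [0·53 + 1·47 = 47]
  53 = 1·47 + 6   → row C = row A − 1·row B = (6, 1, −1)   [check: 1·53 − 1·47 = 6]
  47 = 7·6 + 5   → row D = row B − 7·row C = (5, −7, 8)   [check: −7·53 + 8·47 = 5]
  6 = 1·5 + 1   → row E = row C − 1·row D = (1, 8, −9)   [check: 8·53 − 9·47 = 1]
  5 = 5·1 + 0   → remainder 0, stop. gcd = 1 (last nonzero row E).
The gcd is 1, so 47 is invertible mod 53. The last nonzero row gives 8·53 − 9·47 = 1, so t = −9. So 47^(−1) ≡ −9 ≡ 44 (mod 53). Verify: 47 · 44 = 2068 ≡ 1 (mod 53). ✓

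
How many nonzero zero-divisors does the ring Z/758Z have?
In Z/758Z each nonzero element is either a unit (gcd with 758 is 1) or a zero-divisor (gcd > 1). The number of units is φ(758): factorise 758 = 2 · 379, so φ(758) = (2 − 1) · (379 − 1) = 1 · 378 = 378. The nonzero elements number 758 − 1 = 757. Hence the nonzero zero-divisors number 757 − 378 = 379.

Final answer: Z/758Z has 379 nonzero zero-divisors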